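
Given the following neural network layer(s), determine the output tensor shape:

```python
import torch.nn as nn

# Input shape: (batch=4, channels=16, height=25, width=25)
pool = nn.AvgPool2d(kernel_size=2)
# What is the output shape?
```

Input: (4, 16, 25, 25) -> Output: (4, 16, 12, 12)

Answer: (4, 16, 12, 12)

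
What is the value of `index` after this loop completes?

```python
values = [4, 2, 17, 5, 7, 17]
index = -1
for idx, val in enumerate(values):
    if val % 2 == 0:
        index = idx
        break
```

First even number index in [4, 2, 17, 5, 7, 17]
`index` takes the values: -1 → 0

Answer: 0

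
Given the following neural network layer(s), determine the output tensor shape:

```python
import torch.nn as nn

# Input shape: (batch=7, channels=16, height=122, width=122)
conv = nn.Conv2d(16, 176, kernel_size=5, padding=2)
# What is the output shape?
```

Input: (7, 16, 122, 122) -> Output: (7, 176, 122, 122)

Answer: (7, 176, 122, 122)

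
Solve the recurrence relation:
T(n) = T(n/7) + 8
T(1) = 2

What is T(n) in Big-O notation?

Each step divides n by 7 and adds 8. After log_7(n) steps we reach T(1)=2. So T(n) = 8·log_7(n) + 2 = O(log n).

Answer: O(log n)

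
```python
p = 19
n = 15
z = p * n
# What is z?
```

Trace:
`p = 19` → p = 19
`n = 15` → n = 15
`z = p * n` → z = 285
So z = 285

Answer: 285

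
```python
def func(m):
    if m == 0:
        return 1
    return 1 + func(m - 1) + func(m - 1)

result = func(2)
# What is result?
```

func(m) = 1 + 2·func(m-1), func(0)=1. Closed form: (1+1)·2^2 - 1 = 7.

Answer: 7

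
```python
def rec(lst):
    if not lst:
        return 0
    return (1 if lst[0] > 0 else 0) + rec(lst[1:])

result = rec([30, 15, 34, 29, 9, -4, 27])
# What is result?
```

Count of positive elements in [30, 15, 34, 29, 9, -4, 27] = 6

Answer: 6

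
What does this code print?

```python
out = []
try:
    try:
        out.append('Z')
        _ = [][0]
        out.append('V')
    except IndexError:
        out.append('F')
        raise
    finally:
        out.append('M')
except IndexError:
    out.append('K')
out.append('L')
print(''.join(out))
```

Execution trace: 'Z' (try body) → 'F' (except IndexError) → 'M' (finally) → 'K' (outer except IndexError) → 'L' (after the try/except). Output: ZFMKL

Answer: ZFMKL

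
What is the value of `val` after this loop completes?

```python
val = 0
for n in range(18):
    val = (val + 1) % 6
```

Increment mod 6, 18 times = 0
`val` takes the values: 0 → 1 → 2 → 3 → 4 → 5 → 0 → 1 → 2 → 3 → 4 → 5 → 0 → 1 → 2 → 3 → 4 → 5 → 0

Answer: 0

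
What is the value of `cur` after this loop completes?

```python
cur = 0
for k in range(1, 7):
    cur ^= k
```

XOR of 1 to 6
`cur` takes the values: 0 → 1 → 3 → 0 → 4 → 1 → 7

Answer: 7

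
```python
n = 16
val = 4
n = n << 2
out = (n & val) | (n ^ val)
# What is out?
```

Trace:
`n = 16` → n = 16
`val = 4` → val = 4
`n = n << 2` → n = 64
`out = (n & val) | (n ^ val)` → out = 68
So out = 68

Answer: 68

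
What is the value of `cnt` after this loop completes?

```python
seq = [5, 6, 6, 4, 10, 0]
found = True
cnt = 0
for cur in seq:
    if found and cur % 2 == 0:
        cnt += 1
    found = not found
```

Count even values at even positions
`cnt` takes the values: 0 → 1 → 2

Answer: 2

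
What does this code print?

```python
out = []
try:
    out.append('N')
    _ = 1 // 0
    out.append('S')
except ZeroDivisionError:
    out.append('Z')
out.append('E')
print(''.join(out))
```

Execution trace: 'N' (try body) → 'Z' (except ZeroDivisionError) → 'E' (after the try/except). Output: NZE

Answer: NZE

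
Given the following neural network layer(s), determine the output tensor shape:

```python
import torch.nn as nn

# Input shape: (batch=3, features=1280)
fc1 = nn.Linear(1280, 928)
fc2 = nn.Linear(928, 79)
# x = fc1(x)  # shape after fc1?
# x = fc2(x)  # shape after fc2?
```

Input: (3, 1280) -> after fc1: (3, 928) -> Output: (3, 79)

Answer: (3, 79)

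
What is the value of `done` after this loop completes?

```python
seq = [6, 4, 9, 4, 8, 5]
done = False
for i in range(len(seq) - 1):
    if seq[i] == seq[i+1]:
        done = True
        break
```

Check consecutive duplicates in [6, 4, 9, 4, 8, 5]
`done` takes the values: False

Answer: False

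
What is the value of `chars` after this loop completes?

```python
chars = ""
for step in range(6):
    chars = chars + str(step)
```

Concatenate digits 0 to 5
`chars` takes the values: "" → "0" → "01" → "012" → "0123" → "01234" → "012345"

Answer: "012345"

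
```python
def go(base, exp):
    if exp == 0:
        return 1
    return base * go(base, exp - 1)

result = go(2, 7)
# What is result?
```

go(2, 7) = 2 * 2 * 2 * 2 * 2 * 2 * 2 = 128

Answer: 128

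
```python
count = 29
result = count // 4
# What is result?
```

Trace:
`count = 29` → count = 29
`result = count // 4` → result = 7
So result = 7

Answer: 7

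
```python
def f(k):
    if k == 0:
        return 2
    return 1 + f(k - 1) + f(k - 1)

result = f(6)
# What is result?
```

f(k) = 1 + 2·f(k-1), f(0)=2. Closed form: (2+1)·2^6 - 1 = 191.

Answer: 191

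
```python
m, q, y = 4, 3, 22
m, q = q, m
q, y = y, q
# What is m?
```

Trace:
`m, q, y = 4, 3, 22` → m = 4; q = 3; y = 22
`m, q = q, m` → m = 3; q = 4
`q, y = y, q` → q = 22; y = 4
So m = 3

Answer: 3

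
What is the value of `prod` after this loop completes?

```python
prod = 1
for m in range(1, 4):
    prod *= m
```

3! = 6
`prod` takes the values: 1 → 2 → 6

Answer: 6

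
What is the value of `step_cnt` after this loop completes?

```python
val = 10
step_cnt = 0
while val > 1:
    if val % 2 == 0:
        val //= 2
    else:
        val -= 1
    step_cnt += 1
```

Steps to reduce 10 to 1
`step_cnt` takes the values: 0 → 1 → 2 → 3 → 4

Answer: 4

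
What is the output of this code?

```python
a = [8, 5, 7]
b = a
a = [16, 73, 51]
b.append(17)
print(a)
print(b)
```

Key concept: rebinding vs mutation: a is rebound to a new list, b still points at the original.
Step by step:
`a = [8, 5, 7]` → a = [8, 5, 7]
`b = a` → b = [8, 5, 7] (same object as a)
`a = [16, 73, 51]` → a = [16, 73, 51]
`b.append(17)` → b = [8, 5, 7, 17]
`print(a)` → prints [16, 73, 51]
`print(b)` → prints [8, 5, 7, 17]

Answer:
[16, 73, 51]
[8, 5, 7, 17]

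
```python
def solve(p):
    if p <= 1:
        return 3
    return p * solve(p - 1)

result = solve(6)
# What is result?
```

solve(6) = 6 * 5 * 4 * 3 * 2 * 3 = 2160

Answer: 2160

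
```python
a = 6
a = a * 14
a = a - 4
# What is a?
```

Trace:
`a = 6` → a = 6
`a = a * 14` → a = 84
`a = a - 4` → a = 80
So a = 80

Answer: 80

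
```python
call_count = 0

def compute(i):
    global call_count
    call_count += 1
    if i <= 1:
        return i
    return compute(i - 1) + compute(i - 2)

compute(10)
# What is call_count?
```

Calls(i) = 1 + Calls(i-1) + Calls(i-2); Calls(0)=Calls(1)=1. For i=10 this gives 177.

Answer: 177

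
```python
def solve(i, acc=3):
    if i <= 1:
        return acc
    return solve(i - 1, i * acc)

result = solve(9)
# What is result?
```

Accumulator trace (n, acc): (9, 3) -> (8, 27) -> (7, 216) -> (6, 1512) -> (5, 9072) -> (4, 45360) -> (3, 181440) -> (2, 544320) -> (1, 1088640) -> return 1088640

Answer: 1088640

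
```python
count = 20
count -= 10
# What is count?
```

Trace:
`count = 20` → count = 20
`count -= 10` → count = 10
So count = 10

Answer: 10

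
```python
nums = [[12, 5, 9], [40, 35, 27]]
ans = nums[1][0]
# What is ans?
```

Trace:
`nums = [[12, 5, 9], [40, 35, 27]]` → nums = [[12, 5, 9], [40, 35, 27]]
`ans = nums[1][0]` → ans = 40
So ans = 40

Answer: 40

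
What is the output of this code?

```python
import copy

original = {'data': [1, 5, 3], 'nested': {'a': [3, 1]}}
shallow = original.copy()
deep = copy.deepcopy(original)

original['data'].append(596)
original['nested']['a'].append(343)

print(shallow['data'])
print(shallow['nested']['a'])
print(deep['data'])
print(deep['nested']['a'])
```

Key concept: comparing shallow vs deep copy.
Step by step:
`original = {'data': [1, 5, 3], 'nested': {'a': [3, 1]}}` → original = {'data': [1, 5, 3], 'nested': {'a': [3, 1]}}
`shallow = original.copy()` → shallow = {'data': [1, 5, 3], 'nested': {'a': [3, 1]}}
`deep = copy.deepcopy(original)` → deep = {'data': [1, 5, 3], 'nested': {'a': [3, 1]}}
`original['data'].append(596)` → original = {'data': [1, 5, 3, 596], 'nested': {'a': [3, 1]}}; shallow = {'data': [1, 5, 3, 596], 'nested': {'a': [3, 1]}}
`original['nested']['a'].append(343)` → original = {'data': [1, 5, 3, 596], 'nested': {'a': [3, 1, 343]}}; shallow = {'data': [1, 5, 3, 596], 'nested': {'a': [3, 1, 343]}}
`print(shallow['data'])` → prints [1, 5, 3, 596]
`print(shallow['nested']['a'])` → prints [3, 1, 343]
`print(deep['data'])` → prints [1, 5, 3]
`print(deep['nested']['a'])` → prints [3, 1]

Answer:
[1, 5, 3, 596]
[3, 1, 343]
[1, 5, 3]
[3, 1]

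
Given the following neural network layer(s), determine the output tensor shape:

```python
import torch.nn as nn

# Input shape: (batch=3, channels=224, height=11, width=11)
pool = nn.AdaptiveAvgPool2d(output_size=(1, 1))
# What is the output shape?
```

Input: (3, 224, 11, 11) -> Output: (3, 224, 1, 1)

Answer: (3, 224, 1, 1)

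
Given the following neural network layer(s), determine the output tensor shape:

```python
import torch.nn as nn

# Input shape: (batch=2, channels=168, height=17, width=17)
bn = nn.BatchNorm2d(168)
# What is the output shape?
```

Input: (2, 168, 17, 17) -> Output: (2, 168, 17, 17)

Answer: (2, 168, 17, 17)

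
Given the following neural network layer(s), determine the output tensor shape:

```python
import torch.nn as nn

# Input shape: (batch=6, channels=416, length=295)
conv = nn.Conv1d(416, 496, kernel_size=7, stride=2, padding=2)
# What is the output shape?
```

Input: (6, 416, 295) -> Output: (6, 496, 147)

Answer: (6, 496, 147)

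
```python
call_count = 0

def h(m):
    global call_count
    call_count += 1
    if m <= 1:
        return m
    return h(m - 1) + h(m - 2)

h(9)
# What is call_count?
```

Calls(m) = 1 + Calls(m-1) + Calls(m-2); Calls(0)=Calls(1)=1. For m=9 this gives 109.

Answer: 109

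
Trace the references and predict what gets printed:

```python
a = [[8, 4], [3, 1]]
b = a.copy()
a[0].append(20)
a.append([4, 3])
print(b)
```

Key concept: shallow copy with nested lists.
Step by step:
`a = [[8, 4], [3, 1]]` → a = [[8, 4], [3, 1]]
`b = a.copy()` → b = [[8, 4], [3, 1]]
`a[0].append(20)` → a = [[8, 4, 20], [3, 1]]; b = [[8, 4, 20], [3, 1]]
`a.append([4, 3])` → a = [[8, 4, 20], [3, 1], [4, 3]]
`print(b)` → prints [[8, 4, 20], [3, 1]]

Answer: [[8, 4, 20], [3, 1]]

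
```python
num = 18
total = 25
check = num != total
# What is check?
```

Trace:
`num = 18` → num = 18
`total = 25` → total = 25
`check = num != total` → check = True
So check = True

Answer: True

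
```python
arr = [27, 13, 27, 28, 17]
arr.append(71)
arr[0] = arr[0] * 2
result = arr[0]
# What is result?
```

Trace:
`arr = [27, 13, 27, 28, 17]` → arr = [27, 13, 27, 28, 17]
`arr.append(71)` → arr = [27, 13, 27, 28, 17, 71]
`arr[0] = arr[0] * 2` → arr = [54, 13, 27, 28, 17, 71]
`result = arr[0]` → result = 54
So result = 54

Answer: 54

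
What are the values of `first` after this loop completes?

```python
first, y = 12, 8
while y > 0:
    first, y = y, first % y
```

GCD of 12 and 8
`first` takes the values: 12 → 8 → 4

Answer: 4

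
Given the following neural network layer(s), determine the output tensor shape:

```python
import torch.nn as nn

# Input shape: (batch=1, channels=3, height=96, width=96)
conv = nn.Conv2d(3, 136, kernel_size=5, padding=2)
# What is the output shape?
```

Input: (1, 3, 96, 96) -> Output: (1, 136, 96, 96)

Answer: (1, 136, 96, 96)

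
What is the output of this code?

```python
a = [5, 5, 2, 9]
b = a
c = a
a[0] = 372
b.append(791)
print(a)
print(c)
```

Key concept: multiple aliases.
Step by step:
`a = [5, 5, 2, 9]` → a = [5, 5, 2, 9]
`b = a` → b = [5, 5, 2, 9] (same object as a)
`c = a` → c = [5, 5, 2, 9] (same object as a, b)
`a[0] = 372` → a = [372, 5, 2, 9] (same object as b, c); b = [372, 5, 2, 9] (same object as a, c); c = [372, 5, 2, 9] (same object as a, b)
`b.append(791)` → a = [372, 5, 2, 9, 791] (same object as b, c); b = [372, 5, 2, 9, 791] (same object as a, c); c = [372, 5, 2, 9, 791] (same object as a, b)
`print(a)` → prints [372, 5, 2, 9, 791]
`print(c)` → prints [372, 5, 2, 9, 791]

Answer:
[372, 5, 2, 9, 791]
[372, 5, 2, 9, 791]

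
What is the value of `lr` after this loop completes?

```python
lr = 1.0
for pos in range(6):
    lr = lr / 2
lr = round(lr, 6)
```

Halving LR 6 times: 1 / 2^6
`lr` takes the values: 1.0 → 0.5 → 0.25 → 0.125 → 0.0625 → 0.03125 → 0.015625

Answer: 0.015625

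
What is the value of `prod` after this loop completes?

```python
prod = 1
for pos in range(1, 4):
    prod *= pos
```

3! = 6
`prod` takes the values: 1 → 2 → 6

Answer: 6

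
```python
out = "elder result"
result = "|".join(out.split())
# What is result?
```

Trace:
`out = "elder result"` → out = 'elder result'
`result = "|".join(out.split())` → result = 'elder|result'
So result = 'elder|result'

Answer: 'elder|result'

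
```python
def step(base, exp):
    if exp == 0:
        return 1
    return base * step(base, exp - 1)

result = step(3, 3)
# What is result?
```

step(3, 3) = 3 * 3 * 3 = 27

Answer: 27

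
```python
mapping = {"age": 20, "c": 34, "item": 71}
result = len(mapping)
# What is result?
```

Trace:
`mapping = {"age": 20, "c": 34, "item": 71}` → mapping = {'age': 20, 'c': 34, 'item': 71}
`result = len(mapping)` → result = 3
So result = 3

Answer: 3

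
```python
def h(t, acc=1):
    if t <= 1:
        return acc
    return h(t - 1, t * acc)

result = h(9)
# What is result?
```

Accumulator trace (n, acc): (9, 1) -> (8, 9) -> (7, 72) -> (6, 504) -> (5, 3024) -> (4, 15120) -> (3, 60480) -> (2, 181440) -> (1, 362880) -> return 362880

Answer: 362880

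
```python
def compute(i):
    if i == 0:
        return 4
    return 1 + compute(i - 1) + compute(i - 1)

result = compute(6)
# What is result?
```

compute(i) = 1 + 2·compute(i-1), compute(0)=4. Closed form: (4+1)·2^6 - 1 = 319.

Answer: 319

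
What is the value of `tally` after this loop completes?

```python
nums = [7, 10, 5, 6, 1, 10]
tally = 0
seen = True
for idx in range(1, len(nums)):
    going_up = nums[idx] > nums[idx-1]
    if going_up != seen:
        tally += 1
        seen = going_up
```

Count direction changes in [7, 10, 5, 6, 1, 10]
`tally` takes the values: 0 → 1 → 2 → 3 → 4

Answer: 4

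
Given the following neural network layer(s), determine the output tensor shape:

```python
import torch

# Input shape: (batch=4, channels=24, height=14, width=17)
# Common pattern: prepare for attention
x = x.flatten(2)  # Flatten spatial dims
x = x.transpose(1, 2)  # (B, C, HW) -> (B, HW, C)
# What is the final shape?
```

Input: (4, 24, 14, 17) -> after flatten(2): (4, 24, 238) -> Output: (4, 238, 24)

Answer: (4, 238, 24)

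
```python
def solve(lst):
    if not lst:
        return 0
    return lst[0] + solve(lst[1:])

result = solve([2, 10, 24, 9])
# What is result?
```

2 + 10 + 24 + 9 + 0 = 45

Answer: 45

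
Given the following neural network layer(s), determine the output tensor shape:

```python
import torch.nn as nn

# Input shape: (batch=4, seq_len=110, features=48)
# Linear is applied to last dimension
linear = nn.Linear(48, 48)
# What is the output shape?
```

Input: (4, 110, 48) -> Output: (4, 110, 48)

Answer: (4, 110, 48)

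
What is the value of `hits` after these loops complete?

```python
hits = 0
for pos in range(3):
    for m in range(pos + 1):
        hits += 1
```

Triangle: 1 + 2 + ... + 3
`hits` takes the values: 0 → 1 → 2 → 3 → 4 → 5 → 6

Answer: 6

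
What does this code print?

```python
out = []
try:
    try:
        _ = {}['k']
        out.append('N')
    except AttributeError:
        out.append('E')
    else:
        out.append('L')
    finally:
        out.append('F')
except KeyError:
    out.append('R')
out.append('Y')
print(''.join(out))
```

Execution trace: 'F' (finally) → 'R' (outer except KeyError) → 'Y' (after the try/except). Output: FRY

Answer: FRY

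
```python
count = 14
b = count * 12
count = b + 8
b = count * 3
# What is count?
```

Trace:
`count = 14` → count = 14
`b = count * 12` → b = 168
`count = b + 8` → count = 176
`b = count * 3` → b = 528
So count = 176

Answer: 176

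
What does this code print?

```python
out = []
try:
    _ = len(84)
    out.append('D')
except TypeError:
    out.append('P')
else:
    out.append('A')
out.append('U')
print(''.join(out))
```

Execution trace: 'P' (except TypeError) → 'U' (after the try/except). Output: PU

Answer: PU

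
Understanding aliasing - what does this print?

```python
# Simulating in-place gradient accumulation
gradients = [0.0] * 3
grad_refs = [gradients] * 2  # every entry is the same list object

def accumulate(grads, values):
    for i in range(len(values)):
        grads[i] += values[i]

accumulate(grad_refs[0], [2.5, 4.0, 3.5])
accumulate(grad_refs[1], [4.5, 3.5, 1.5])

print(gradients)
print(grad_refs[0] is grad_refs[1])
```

Key concept: gradient accumulation aliasing.
Step by step:
`gradients = [0.0] * 3` → gradients = [0.0, 0.0, 0.0]
`grad_refs = [gradients] * 2` → grad_refs = [[0.0, 0.0, 0.0], [0.0, 0.0, 0.0]]
`accumulate(grad_refs[0], [2.5, 4.0, 3.5])` → gradients = [2.5, 4.0, 3.5]; grad_refs = [[2.5, 4.0, 3.5], [2.5, 4.0, 3.5]]
`accumulate(grad_refs[1], [4.5, 3.5, 1.5])` → gradients = [7.0, 7.5, 5.0]; grad_refs = [[7.0, 7.5, 5.0], [7.0, 7.5, 5.0]]
`print(gradients)` → prints [7.0, 7.5, 5.0]
`print(grad_refs[0] is grad_refs[1])` → prints True

Answer:
[7.0, 7.5, 5.0]
True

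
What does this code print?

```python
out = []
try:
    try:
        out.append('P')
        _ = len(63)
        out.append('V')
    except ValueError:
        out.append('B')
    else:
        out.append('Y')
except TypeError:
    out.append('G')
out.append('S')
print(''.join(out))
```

Execution trace: 'P' (inner try body) → 'G' (outer except TypeError) → 'S' (after the try/except). Output: PGS

Answer: PGS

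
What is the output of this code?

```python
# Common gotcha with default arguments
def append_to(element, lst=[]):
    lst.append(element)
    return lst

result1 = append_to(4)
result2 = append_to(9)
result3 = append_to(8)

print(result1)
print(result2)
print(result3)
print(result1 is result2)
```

Key concept: mutable default argument gotcha.
Step by step:
`result1 = append_to(4)` → result1 = [4]
`result2 = append_to(9)` → result1 = [4, 9] (same object as result2); result2 = [4, 9] (same object as result1)
`result3 = append_to(8)` → result1 = [4, 9, 8] (same object as result2, result3); result2 = [4, 9, 8] (same object as result1, result3); result3 = [4, 9, 8] (same object as result1, result2)
`print(result1)` → prints [4, 9, 8]
`print(result2)` → prints [4, 9, 8]
`print(result3)` → prints [4, 9, 8]
`print(result1 is result2)` → prints True

Answer:
[4, 9, 8]
[4, 9, 8]
[4, 9, 8]
True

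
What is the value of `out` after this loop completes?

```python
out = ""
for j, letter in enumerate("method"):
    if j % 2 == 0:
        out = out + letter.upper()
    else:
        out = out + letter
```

Uppercase even positions in 'method'
`out` takes the values: "" → "M" → "Me" → "MeT" → "MeTh" → "MeThO" → "MeThOd"

Answer: "MeThOd"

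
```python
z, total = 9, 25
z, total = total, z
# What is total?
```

Trace:
`z, total = 9, 25` → z = 9; total = 25
`z, total = total, z` → z = 25; total = 9
So total = 9

Answer: 9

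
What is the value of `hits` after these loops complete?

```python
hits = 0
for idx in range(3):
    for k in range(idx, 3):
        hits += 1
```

Upper triangle: 3 + 2 + ... + 1
`hits` takes the values: 0 → 1 → 2 → 3 → 4 → 5 → 6

Answer: 6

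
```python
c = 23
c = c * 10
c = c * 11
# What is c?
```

Trace:
`c = 23` → c = 23
`c = c * 10` → c = 230
`c = c * 11` → c = 2530
So c = 2530

Answer: 2530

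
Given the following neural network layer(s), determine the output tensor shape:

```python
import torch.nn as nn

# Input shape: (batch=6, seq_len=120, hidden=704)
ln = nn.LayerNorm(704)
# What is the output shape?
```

Input: (6, 120, 704) -> Output: (6, 120, 704)

Answer: (6, 120, 704)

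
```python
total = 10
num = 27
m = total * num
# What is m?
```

Trace:
`total = 10` → total = 10
`num = 27` → num = 27
`m = total * num` → m = 270
So m = 270

Answer: 270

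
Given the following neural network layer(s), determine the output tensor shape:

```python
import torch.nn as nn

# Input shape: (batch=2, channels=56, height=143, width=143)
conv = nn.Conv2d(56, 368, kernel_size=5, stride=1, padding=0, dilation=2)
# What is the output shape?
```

Input: (2, 56, 143, 143) -> Output: (2, 368, 135, 135)

Answer: (2, 368, 135, 135)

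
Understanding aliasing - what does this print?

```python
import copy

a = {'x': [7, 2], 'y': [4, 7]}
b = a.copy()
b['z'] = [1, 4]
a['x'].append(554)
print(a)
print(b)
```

Key concept: shallow copy of dict with mutable values.
Step by step:
`a = {'x': [7, 2], 'y': [4, 7]}` → a = {'x': [7, 2], 'y': [4, 7]}
`b = a.copy()` → b = {'x': [7, 2], 'y': [4, 7]}
`b['z'] = [1, 4]` → b = {'x': [7, 2], 'y': [4, 7], 'z': [1, 4]}
`a['x'].append(554)` → a = {'x': [7, 2, 554], 'y': [4, 7]}; b = {'x': [7, 2, 554], 'y': [4, 7], 'z': [1, 4]}
`print(a)` → prints {'x': [7, 2, 554], 'y': [4, 7]}
`print(b)` → prints {'x': [7, 2, 554], 'y': [4, 7], 'z': [1, 4]}

Answer:
{'x': [7, 2, 554], 'y': [4, 7]}
{'x': [7, 2, 554], 'y': [4, 7], 'z': [1, 4]}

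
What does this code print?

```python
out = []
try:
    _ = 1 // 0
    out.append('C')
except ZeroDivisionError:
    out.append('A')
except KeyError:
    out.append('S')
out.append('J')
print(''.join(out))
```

Execution trace: 'A' (except ZeroDivisionError) → 'J' (after the try/except). Output: AJ

Answer: AJ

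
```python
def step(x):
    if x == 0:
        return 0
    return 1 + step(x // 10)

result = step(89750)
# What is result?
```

Count of digits of 89750: 5

Answer: 5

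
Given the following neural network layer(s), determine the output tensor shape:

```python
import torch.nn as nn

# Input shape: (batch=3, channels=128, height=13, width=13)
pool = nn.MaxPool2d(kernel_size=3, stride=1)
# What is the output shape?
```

Input: (3, 128, 13, 13) -> Output: (3, 128, 11, 11)

Answer: (3, 128, 11, 11)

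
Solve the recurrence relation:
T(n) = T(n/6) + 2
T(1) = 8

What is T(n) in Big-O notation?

Each step divides n by 6 and adds 2. After log_6(n) steps we reach T(1)=8. So T(n) = 2·log_6(n) + 8 = O(log n).

Answer: O(log n)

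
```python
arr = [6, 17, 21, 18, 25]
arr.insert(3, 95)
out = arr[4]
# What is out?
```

Trace:
`arr = [6, 17, 21, 18, 25]` → arr = [6, 17, 21, 18, 25]
`arr.insert(3, 95)` → arr = [6, 17, 21, 95, 18, 25]
`out = arr[4]` → out = 18
So out = 18

Answer: 18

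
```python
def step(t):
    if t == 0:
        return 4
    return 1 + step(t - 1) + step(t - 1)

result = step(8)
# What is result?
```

step(t) = 1 + 2·step(t-1), step(0)=4. Closed form: (4+1)·2^8 - 1 = 1279.

Answer: 1279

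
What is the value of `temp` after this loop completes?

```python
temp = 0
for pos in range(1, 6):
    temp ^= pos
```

XOR of 1 to 5
`temp` takes the values: 0 → 1 → 3 → 0 → 4 → 1

Answer: 1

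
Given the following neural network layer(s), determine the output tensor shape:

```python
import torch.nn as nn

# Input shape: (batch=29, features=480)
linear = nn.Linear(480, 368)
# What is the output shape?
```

Input: (29, 480) -> Output: (29, 368)

Answer: (29, 368)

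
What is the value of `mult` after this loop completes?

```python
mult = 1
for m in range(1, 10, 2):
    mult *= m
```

Product of 1, 3, 5, ... up to 9
`mult` takes the values: 1 → 3 → 15 → 105 → 945

Answer: 945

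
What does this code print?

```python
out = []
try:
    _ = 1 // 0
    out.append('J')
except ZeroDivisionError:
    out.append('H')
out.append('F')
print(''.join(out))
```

Execution trace: 'H' (except ZeroDivisionError) → 'F' (after the try/except). Output: HF

Answer: HF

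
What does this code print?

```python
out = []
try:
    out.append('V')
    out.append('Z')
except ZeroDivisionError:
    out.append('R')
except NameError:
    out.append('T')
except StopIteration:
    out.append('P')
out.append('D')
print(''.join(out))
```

Execution trace: 'V' (try body) → 'Z' (try body, no exception) → 'D' (after the try/except). Output: VZD

Answer: VZD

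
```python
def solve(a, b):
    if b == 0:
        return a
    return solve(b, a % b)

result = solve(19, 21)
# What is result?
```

solve(19, 21) -> solve(21, 19) -> solve(19, 2) -> solve(2, 1) -> solve(1, 0) -> 1

Answer: 1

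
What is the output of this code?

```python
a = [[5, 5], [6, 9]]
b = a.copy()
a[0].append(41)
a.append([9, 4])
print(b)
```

Key concept: shallow copy with nested lists.
Step by step:
`a = [[5, 5], [6, 9]]` → a = [[5, 5], [6, 9]]
`b = a.copy()` → b = [[5, 5], [6, 9]]
`a[0].append(41)` → a = [[5, 5, 41], [6, 9]]; b = [[5, 5, 41], [6, 9]]
`a.append([9, 4])` → a = [[5, 5, 41], [6, 9], [9, 4]]
`print(b)` → prints [[5, 5, 41], [6, 9]]

Answer: [[5, 5, 41], [6, 9]]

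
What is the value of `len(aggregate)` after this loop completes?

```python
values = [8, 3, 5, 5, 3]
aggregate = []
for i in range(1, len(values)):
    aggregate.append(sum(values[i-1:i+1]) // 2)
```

Number of 2-element averages
`aggregate` takes the values: [] → [5] → [5, 4] → [5, 4, 5] → [5, 4, 5, 4]
So `len(aggregate)` = 4

Answer: 4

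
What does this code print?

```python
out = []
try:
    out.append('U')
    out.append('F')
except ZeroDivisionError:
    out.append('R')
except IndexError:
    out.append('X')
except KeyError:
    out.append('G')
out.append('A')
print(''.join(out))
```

Execution trace: 'U' (try body) → 'F' (try body, no exception) → 'A' (after the try/except). Output: UFA

Answer: UFA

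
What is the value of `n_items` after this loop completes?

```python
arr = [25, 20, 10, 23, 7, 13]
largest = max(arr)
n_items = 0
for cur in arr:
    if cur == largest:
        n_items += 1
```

Count of max value 25 in [25, 20, 10, 23, 7, 13]
`n_items` takes the values: 0 → 1

Answer: 1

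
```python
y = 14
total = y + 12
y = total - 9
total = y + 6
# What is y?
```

Trace:
`y = 14` → y = 14
`total = y + 12` → total = 26
`y = total - 9` → y = 17
`total = y + 6` → total = 23
So y = 17

Answer: 17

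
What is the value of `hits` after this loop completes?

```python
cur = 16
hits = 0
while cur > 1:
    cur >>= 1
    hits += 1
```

Count right shifts until 1
`hits` takes the values: 0 → 1 → 2 → 3 → 4

Answer: 4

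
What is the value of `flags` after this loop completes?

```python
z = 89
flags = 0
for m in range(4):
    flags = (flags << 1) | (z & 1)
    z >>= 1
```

Reverse lowest 4 bits of 89
`flags` takes the values: 0 → 1 → 2 → 4 → 9

Answer: 9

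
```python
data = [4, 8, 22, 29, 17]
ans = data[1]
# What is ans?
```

Trace:
`data = [4, 8, 22, 29, 17]` → data = [4, 8, 22, 29, 17]
`ans = data[1]` → ans = 8
So ans = 8

Answer: 8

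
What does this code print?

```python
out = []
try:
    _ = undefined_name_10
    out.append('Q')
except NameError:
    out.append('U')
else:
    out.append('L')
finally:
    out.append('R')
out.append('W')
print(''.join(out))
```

Execution trace: 'U' (except NameError) → 'R' (finally) → 'W' (after the try/except). Output: URW

Answer: URW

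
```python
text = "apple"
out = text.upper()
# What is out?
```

Trace:
`text = "apple"` → text = 'apple'
`out = text.upper()` → out = 'APPLE'
So out = 'APPLE'

Answer: 'APPLE'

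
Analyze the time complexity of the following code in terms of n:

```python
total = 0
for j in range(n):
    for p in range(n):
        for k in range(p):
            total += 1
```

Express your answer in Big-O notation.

Each loop level contributes: n × n × n. Multiplying the contributions gives O(n^3).

Answer: O(n^3)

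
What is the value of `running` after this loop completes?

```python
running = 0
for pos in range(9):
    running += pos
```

Sum of 0 to 8 = 36
`running` takes the values: 0 → 1 → 3 → 6 → 10 → 15 → 21 → 28 → 36

Answer: 36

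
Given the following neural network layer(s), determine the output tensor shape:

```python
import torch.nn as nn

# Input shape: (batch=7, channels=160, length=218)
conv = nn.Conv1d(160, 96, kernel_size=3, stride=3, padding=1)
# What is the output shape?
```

Input: (7, 160, 218) -> Output: (7, 96, 73)

Answer: (7, 96, 73)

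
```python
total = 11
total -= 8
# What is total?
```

Trace:
`total = 11` → total = 11
`total -= 8` → total = 3
So total = 3

Answer: 3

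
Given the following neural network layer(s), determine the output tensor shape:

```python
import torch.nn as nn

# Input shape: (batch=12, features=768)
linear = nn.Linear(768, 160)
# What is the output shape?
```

Input: (12, 768) -> Output: (12, 160)

Answer: (12, 160)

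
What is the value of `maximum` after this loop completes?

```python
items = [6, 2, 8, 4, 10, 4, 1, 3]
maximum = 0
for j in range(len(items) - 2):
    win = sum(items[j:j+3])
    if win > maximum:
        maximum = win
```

Max sum of 3-element window in [6, 2, 8, 4, 10, 4, 1, 3]
`maximum` takes the values: 0 → 16 → 22

Answer: 22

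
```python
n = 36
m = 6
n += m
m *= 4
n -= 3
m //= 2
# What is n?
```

Trace:
`n = 36` → n = 36
`m = 6` → m = 6
`n += m` → n = 42
`m *= 4` → m = 24
`n -= 3` → n = 39
`m //= 2` → m = 12
So n = 39

Answer: 39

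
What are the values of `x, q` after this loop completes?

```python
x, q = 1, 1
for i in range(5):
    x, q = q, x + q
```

Fibonacci: after 5 iterations
`x, q` takes the values: (1, 1) → (1, 2) → (2, 3) → (3, 5) → (5, 8) → (8, 13)

Answer: 8, 13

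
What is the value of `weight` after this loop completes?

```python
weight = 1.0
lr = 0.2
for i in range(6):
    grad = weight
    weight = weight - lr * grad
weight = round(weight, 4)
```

Gradient descent: w = 1.0 * (1 - 0.2)^6
`weight` takes the values: 1.0 → 0.8 → 0.64 → 0.512 → 0.4096 → 0.32768 → 0.262144 → 0.2621

Answer: 0.2621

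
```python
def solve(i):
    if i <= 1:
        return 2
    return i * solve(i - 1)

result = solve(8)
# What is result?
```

solve(8) = 8 * 7 * 6 * 5 * 4 * 3 * 2 * 2 = 80640

Answer: 80640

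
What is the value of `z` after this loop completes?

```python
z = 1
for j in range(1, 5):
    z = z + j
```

Start at 1, add 1 through 4
`z` takes the values: 1 → 2 → 4 → 7 → 11

Answer: 11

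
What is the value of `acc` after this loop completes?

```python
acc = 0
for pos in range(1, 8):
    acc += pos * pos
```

Sum of squares 1² to 7² = 140
`acc` takes the values: 0 → 1 → 5 → 14 → 30 → 55 → 91 → 140

Answer: 140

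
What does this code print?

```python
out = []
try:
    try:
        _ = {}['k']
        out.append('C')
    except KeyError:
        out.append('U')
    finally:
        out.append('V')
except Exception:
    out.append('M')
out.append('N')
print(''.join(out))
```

Execution trace: 'U' (inner except KeyError) → 'V' (inner finally) → 'N' (after the try/except). Output: UVN

Answer: UVN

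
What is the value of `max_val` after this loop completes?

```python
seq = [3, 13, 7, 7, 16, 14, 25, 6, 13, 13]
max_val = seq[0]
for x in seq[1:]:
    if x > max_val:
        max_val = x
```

Maximum of [3, 13, 7, 7, 16, 14, 25, 6, 13, 13]
`max_val` takes the values: 3 → 13 → 16 → 25

Answer: 25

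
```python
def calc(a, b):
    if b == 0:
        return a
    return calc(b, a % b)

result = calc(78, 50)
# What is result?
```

calc(78, 50) -> calc(50, 28) -> calc(28, 22) -> calc(22, 6) -> calc(6, 4) -> calc(4, 2) -> calc(2, 0) -> 2

Answer: 2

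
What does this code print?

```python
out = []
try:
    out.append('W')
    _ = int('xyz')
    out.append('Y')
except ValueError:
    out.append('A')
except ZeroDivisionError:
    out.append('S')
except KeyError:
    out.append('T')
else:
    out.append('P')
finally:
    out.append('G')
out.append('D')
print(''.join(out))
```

Execution trace: 'W' (try body) → 'A' (except ValueError) → 'G' (finally) → 'D' (after the try/except). Output: WAGD

Answer: WAGD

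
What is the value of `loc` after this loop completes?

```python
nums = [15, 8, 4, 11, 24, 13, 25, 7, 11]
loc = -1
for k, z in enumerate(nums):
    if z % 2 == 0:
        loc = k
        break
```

First even number index in [15, 8, 4, 11, 24, 13, 25, 7, 11]
`loc` takes the values: -1 → 1

Answer: 1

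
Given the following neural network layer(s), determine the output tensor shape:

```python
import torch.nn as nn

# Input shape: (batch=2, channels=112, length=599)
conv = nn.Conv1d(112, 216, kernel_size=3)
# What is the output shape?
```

Input: (2, 112, 599) -> Output: (2, 216, 597)

Answer: (2, 216, 597)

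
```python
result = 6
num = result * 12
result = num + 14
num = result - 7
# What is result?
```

Trace:
`result = 6` → result = 6
`num = result * 12` → num = 72
`result = num + 14` → result = 86
`num = result - 7` → num = 79
So result = 86

Answer: 86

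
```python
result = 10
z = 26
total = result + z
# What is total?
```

Trace:
`result = 10` → result = 10
`z = 26` → z = 26
`total = result + z` → total = 36
So total = 36

Answer: 36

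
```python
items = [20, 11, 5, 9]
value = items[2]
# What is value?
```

Trace:
`items = [20, 11, 5, 9]` → items = [20, 11, 5, 9]
`value = items[2]` → value = 5
So value = 5

Answer: 5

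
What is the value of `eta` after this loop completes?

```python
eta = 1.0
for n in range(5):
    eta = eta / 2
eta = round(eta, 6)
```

Halving LR 5 times: 1 / 2^5
`eta` takes the values: 1.0 → 0.5 → 0.25 → 0.125 → 0.0625 → 0.03125

Answer: 0.03125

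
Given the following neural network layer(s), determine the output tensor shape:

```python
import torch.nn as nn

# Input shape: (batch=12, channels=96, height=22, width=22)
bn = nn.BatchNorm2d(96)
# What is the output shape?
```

Input: (12, 96, 22, 22) -> Output: (12, 96, 22, 22)

Answer: (12, 96, 22, 22)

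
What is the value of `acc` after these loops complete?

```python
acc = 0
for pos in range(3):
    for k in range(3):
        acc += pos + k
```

Sum of all pos+k for pos,k in 3x3
`acc` takes the values: 0 → 1 → 3 → 4 → 6 → 9 → 11 → 14 → 18

Answer: 18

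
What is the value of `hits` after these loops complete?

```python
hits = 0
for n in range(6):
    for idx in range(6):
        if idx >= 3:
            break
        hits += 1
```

Inner breaks at 3, outer runs 6 times
`hits` takes the values: 0 → 1 → 2 → 3 → 4 → 5 → 6 → 7 → 8 → 9 → 10 → 11 → 12 → 13 → 14 → 15 → 16 → 17 → 18

Answer: 18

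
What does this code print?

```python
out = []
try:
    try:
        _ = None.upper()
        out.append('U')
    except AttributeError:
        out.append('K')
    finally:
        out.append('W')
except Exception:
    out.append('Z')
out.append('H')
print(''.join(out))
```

Execution trace: 'K' (inner except AttributeError) → 'W' (inner finally) → 'H' (after the try/except). Output: KWH

Answer: KWH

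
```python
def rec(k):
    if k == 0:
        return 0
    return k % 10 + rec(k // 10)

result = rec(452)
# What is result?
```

Sum of digits of 452: 2 + 5 + 4 = 11

Answer: 11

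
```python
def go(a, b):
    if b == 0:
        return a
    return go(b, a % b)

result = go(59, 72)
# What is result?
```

go(59, 72) -> go(72, 59) -> go(59, 13) -> go(13, 7) -> go(7, 6) -> go(6, 1) -> go(1, 0) -> 1

Answer: 1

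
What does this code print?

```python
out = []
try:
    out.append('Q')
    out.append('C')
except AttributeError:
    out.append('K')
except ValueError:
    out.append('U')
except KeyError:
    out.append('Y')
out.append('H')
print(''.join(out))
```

Execution trace: 'Q' (try body) → 'C' (try body, no exception) → 'H' (after the try/except). Output: QCH

Answer: QCH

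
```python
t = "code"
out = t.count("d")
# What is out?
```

Trace:
`t = "code"` → t = 'code'
`out = t.count("d")` → out = 1
So out = 1

Answer: 1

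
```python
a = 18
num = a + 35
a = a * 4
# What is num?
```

Trace:
`a = 18` → a = 18
`num = a + 35` → num = 53
`a = a * 4` → a = 72
So num = 53

Answer: 53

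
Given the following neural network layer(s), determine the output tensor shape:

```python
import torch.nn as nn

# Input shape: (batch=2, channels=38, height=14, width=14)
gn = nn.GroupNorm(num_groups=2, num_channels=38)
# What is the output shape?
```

Input: (2, 38, 14, 14) -> Output: (2, 38, 14, 14)

Answer: (2, 38, 14, 14)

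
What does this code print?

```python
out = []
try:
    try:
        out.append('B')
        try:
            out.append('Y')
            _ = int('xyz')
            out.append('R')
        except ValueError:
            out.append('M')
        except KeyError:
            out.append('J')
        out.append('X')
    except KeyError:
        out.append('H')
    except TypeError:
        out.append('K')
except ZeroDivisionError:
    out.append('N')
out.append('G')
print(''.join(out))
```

Execution trace: 'B' (try body) → 'Y' (inner try body) → 'M' (inner except ValueError) → 'X' (try body, no exception) → 'G' (after the try/except). Output: BYMXG

Answer: BYMXG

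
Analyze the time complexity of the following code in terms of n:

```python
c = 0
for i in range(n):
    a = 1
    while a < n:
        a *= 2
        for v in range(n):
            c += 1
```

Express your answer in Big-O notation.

Each loop level contributes: n × log n × n. Multiplying the contributions gives O(n^2 log n).

Answer: O(n^2 log n)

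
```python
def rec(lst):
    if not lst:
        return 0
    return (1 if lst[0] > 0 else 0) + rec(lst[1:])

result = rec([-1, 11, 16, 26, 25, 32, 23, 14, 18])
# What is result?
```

Count of positive elements in [-1, 11, 16, 26, 25, 32, 23, 14, 18] = 8

Answer: 8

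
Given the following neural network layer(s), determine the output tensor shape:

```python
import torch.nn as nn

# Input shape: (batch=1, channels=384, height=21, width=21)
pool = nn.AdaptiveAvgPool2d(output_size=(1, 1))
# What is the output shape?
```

Input: (1, 384, 21, 21) -> Output: (1, 384, 1, 1)

Answer: (1, 384, 1, 1)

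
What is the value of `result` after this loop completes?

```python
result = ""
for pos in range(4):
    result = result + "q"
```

Repeat 'q' 4 times
`result` takes the values: "" → "q" → "qq" → "qqq" → "qqqq"

Answer: "qqqq"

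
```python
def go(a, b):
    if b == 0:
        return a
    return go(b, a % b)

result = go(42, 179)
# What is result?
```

go(42, 179) -> go(179, 42) -> go(42, 11) -> go(11, 9) -> go(9, 2) -> go(2, 1) -> go(1, 0) -> 1

Answer: 1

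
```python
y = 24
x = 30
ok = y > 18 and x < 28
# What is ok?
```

Trace:
`y = 24` → y = 24
`x = 30` → x = 30
`ok = y > 18 and x < 28` → ok = False
So ok = False

Answer: False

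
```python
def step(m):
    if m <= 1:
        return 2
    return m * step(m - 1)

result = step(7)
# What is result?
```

step(7) = 7 * 6 * 5 * 4 * 3 * 2 * 2 = 10080

Answer: 10080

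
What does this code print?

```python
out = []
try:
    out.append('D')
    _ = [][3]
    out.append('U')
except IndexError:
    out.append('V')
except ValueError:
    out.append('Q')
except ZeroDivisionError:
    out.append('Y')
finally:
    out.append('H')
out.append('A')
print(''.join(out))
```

Execution trace: 'D' (try body) → 'V' (except IndexError) → 'H' (finally) → 'A' (after the try/except). Output: DVHA

Answer: DVHA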